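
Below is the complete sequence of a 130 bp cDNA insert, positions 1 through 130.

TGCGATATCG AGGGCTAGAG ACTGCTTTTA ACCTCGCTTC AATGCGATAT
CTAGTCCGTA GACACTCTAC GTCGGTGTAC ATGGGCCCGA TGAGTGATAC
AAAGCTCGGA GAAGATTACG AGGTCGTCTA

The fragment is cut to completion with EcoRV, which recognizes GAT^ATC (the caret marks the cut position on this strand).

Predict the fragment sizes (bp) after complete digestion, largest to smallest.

82, 42, 6 bp

EcoRV sites (GATATC) start at positions 4, 46.
EcoRV cuts after base 3 of each site, so after positions 6, 48.
Linear molecule, 2 cuts → 3 fragments:
  1–6 → 6 bp
  7–48 → 42 bp
  49–130 → 82 bp
Sorted largest to smallest: 82, 42, 6 bp.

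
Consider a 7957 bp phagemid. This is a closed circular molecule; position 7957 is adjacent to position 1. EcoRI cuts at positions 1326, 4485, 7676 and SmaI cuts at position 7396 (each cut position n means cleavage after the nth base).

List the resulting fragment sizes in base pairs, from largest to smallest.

Combined cut positions (sorted): 1326, 4485, 7396, 7676.
Circular molecule, 4 cuts → 4 fragments:
  4485 − 1326 = 3159 bp
  7396 − 4485 = 2911 bp
  7676 − 7396 = 280 bp
  wrap: 7957 − 7676 + 1326 = 1607 bp
Sorted largest to smallest: 3159, 2911, 1607, 280 bp.

3159, 2911, 1607, 280 bp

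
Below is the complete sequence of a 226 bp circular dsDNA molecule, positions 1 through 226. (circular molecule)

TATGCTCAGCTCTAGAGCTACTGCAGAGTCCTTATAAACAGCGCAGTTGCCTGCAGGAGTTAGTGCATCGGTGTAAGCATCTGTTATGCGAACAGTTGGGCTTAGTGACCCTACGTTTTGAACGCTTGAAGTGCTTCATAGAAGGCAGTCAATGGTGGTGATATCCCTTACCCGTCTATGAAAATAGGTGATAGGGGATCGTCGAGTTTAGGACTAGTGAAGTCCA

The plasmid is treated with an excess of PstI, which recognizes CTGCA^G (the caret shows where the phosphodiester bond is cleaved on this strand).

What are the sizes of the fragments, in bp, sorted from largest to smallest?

PstI sites (CTGCAG) start at positions 21, 51.
PstI cuts after base 5 of each site (before the last base), so after positions 25, 55.
Circular molecule, 2 cuts → 2 fragments:
  26–55 → 30 bp
  56–226 then 1–25 → 171 + 25 = 196 bp
Sorted largest to smallest: 196, 30 bp.

196, 30 bp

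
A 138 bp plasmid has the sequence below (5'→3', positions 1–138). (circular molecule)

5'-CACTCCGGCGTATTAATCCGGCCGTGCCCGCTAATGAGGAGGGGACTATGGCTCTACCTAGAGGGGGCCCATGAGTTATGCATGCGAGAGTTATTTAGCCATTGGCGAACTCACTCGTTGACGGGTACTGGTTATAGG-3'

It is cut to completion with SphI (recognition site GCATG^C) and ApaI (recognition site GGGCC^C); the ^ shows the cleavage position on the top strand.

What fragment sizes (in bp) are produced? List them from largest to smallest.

The SphI site (GCATGC) starts at position 80.
SphI cuts after base 5 of each site (before the last base), so after position 84.
The ApaI site (GGGCCC) starts at position 65.
ApaI cuts after base 5 of each site (before the last base), so after position 69.
Combined cut positions: 69, 84.
Circular molecule, 2 cuts → 2 fragments:
  70–84 → 15 bp
  85–138 then 1–69 → 54 + 69 = 123 bp
Sorted largest to smallest: 123, 15 bp.

123, 15 bp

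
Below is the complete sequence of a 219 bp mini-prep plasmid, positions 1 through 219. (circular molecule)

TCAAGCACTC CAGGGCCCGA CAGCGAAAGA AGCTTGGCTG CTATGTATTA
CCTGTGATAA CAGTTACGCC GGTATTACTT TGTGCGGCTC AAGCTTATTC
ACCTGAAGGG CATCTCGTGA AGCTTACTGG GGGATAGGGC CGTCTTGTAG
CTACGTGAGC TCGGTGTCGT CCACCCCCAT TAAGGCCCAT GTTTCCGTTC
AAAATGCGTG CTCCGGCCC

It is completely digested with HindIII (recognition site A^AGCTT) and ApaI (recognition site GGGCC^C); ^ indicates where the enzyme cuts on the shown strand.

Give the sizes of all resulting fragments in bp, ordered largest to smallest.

HindIII sites (AAGCTT) start at positions 30, 91, 120.
HindIII cuts after the first base of each site, so after positions 30, 91, 120.
The ApaI site (GGGCCC) starts at position 13.
ApaI cuts after base 5 of each site (before the last base), so after position 17.
Combined cut positions: 17, 30, 91, 120.
Circular molecule, 4 cuts → 4 fragments:
  18–30 → 13 bp
  31–91 → 61 bp
  92–120 → 29 bp
  121–219 then 1–17 → 99 + 17 = 116 bp
Sorted largest to smallest: 116, 61, 29, 13 bp.

116, 61, 29, 13 bp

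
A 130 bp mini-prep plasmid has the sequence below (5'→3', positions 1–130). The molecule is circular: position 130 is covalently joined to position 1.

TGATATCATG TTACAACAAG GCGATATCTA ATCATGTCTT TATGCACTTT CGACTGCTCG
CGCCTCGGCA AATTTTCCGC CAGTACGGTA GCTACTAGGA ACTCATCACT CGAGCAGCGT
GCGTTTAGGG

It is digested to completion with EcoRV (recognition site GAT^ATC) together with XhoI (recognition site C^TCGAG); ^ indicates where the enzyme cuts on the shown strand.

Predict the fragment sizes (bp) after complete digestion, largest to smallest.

EcoRV sites (GATATC) start at positions 2, 23.
EcoRV cuts after base 3 of each site, so after positions 4, 25.
The XhoI site (CTCGAG) starts at position 109.
XhoI cuts after the first base of each site, so after position 109.
Combined cut positions: 4, 25, 109.
Circular molecule, 3 cuts → 3 fragments:
  5–25 → 21 bp
  26–109 → 84 bp
  110–130 then 1–4 → 21 + 4 = 25 bp
Sorted largest to smallest: 84, 25, 21 bp.

84, 25, 21 bp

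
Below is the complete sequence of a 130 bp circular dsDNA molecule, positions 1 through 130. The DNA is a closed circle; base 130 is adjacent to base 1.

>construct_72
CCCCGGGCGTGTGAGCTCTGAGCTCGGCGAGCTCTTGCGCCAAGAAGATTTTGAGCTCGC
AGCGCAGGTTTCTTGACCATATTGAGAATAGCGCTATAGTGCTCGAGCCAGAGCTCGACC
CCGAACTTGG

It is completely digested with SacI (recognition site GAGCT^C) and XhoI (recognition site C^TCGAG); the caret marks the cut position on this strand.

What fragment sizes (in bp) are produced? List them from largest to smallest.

45, 32, 24, 13, 9, 7 bp

SacI sites (GAGCTC) start at positions 13, 20, 29, 53, 111.
SacI cuts after base 5 of each site (before the last base), so after positions 17, 24, 33, 57, 115.
The XhoI site (CTCGAG) starts at position 102.
XhoI cuts after the first base of each site, so after position 102.
Combined cut positions: 17, 24, 33, 57, 102, 115.
Circular molecule, 6 cuts → 6 fragments:
  18–24 → 7 bp
  25–33 → 9 bp
  34–57 → 24 bp
  58–102 → 45 bp
  103–115 → 13 bp
  116–130 then 1–17 → 15 + 17 = 32 bp
Sorted largest to smallest: 45, 32, 24, 13, 9, 7 bp.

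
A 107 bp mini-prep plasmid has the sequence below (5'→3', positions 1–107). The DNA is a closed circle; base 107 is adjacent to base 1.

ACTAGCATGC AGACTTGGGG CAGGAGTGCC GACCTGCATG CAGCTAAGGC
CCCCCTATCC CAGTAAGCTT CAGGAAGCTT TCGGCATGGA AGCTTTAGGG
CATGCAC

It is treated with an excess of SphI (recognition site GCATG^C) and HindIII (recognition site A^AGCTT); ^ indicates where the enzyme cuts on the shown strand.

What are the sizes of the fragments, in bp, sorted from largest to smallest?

31, 25, 15, 14, 12, 10 bp

SphI sites (GCATGC) start at positions 5, 36, 100.
SphI cuts after base 5 of each site (before the last base), so after positions 9, 40, 104.
HindIII sites (AAGCTT) start at positions 65, 75, 90.
HindIII cuts after the first base of each site, so after positions 65, 75, 90.
Combined cut positions: 9, 40, 65, 75, 90, 104.
Circular molecule, 6 cuts → 6 fragments:
  10–40 → 31 bp
  41–65 → 25 bp
  66–75 → 10 bp
  76–90 → 15 bp
  91–104 → 14 bp
  105–107 then 1–9 → 3 + 9 = 12 bp
Sorted largest to smallest: 31, 25, 15, 14, 12, 10 bp.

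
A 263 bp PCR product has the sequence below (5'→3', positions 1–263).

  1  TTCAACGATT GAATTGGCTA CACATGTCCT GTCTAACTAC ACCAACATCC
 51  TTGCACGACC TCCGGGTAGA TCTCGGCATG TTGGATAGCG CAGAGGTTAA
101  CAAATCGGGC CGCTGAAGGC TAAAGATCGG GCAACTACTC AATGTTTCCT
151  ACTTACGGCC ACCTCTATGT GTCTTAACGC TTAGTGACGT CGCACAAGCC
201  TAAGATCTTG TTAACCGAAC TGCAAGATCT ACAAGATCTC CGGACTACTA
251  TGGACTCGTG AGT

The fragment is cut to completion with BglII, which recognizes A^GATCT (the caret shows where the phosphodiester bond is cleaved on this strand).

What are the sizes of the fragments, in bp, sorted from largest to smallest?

135, 68, 29, 22, 9 bp

BglII sites (AGATCT) start at positions 68, 203, 225, 234.
BglII cuts after the first base of each site, so after positions 68, 203, 225, 234.
Linear molecule, 4 cuts → 5 fragments:
  1–68 → 68 bp
  69–203 → 135 bp
  204–225 → 22 bp
  226–234 → 9 bp
  235–263 → 29 bp
Sorted largest to smallest: 135, 68, 29, 22, 9 bp.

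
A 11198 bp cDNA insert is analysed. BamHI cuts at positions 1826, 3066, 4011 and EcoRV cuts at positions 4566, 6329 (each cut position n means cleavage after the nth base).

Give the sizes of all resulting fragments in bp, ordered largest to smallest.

Combined cut positions (sorted): 1826, 3066, 4011, 4566, 6329.
Linear molecule, 5 cuts → 6 fragments:
  1826 − 0 = 1826 bp
  3066 − 1826 = 1240 bp
  4011 − 3066 = 945 bp
  4566 − 4011 = 555 bp
  6329 − 4566 = 1763 bp
  11198 − 6329 = 4869 bp
Sorted largest to smallest: 4869, 1826, 1763, 1240, 945, 555 bp.

4869, 1826, 1763, 1240, 945, 555 bp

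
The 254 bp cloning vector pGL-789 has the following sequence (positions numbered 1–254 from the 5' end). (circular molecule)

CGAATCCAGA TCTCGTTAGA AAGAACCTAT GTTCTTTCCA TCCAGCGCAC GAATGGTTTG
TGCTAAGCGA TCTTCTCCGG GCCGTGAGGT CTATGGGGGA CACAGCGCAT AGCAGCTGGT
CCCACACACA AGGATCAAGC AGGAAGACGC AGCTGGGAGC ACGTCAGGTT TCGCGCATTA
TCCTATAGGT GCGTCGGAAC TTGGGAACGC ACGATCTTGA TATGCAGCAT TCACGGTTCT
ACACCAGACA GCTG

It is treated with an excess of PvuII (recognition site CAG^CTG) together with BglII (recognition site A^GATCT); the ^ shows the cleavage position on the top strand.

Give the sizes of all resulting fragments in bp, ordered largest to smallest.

PvuII sites (CAGCTG) start at positions 113, 150, 249.
PvuII cuts after base 3 of each site, so after positions 115, 152, 251.
The BglII site (AGATCT) starts at position 8.
BglII cuts after the first base of each site, so after position 8.
Combined cut positions: 8, 115, 152, 251.
Circular molecule, 4 cuts → 4 fragments:
  9–115 → 107 bp
  116–152 → 37 bp
  153–251 → 99 bp
  252–254 then 1–8 → 3 + 8 = 11 bp
Sorted largest to smallest: 107, 99, 37, 11 bp.

107, 99, 37, 11 bp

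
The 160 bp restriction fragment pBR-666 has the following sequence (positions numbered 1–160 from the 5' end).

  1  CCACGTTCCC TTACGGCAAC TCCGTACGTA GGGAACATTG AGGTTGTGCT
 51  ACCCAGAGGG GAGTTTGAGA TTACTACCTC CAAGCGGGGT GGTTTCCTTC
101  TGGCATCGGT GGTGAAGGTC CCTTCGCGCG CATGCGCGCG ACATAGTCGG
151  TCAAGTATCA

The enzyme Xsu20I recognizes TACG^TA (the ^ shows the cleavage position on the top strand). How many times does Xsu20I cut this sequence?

TACGTA occurs starting at position 25.
Xsu20I cuts at 1 site.

1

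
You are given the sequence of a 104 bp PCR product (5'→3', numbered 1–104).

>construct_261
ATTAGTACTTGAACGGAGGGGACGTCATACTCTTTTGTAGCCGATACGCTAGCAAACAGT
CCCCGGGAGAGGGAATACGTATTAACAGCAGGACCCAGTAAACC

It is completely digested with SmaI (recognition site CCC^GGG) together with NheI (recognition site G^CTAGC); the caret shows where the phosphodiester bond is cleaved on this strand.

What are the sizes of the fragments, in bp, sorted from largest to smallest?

The SmaI site (CCCGGG) starts at position 62.
SmaI cuts after base 3 of each site, so after position 64.
The NheI site (GCTAGC) starts at position 48.
NheI cuts after the first base of each site, so after position 48.
Combined cut positions: 48, 64.
Linear molecule, 2 cuts → 3 fragments:
  1–48 → 48 bp
  49–64 → 16 bp
  65–104 → 40 bp
Sorted largest to smallest: 48, 40, 16 bp.

48, 40, 16 bp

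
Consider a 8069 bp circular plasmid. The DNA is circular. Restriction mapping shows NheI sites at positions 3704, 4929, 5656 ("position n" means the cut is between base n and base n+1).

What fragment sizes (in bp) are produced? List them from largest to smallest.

Circular molecule, 3 cuts → 3 fragments:
  4929 − 3704 = 1225 bp
  5656 − 4929 = 727 bp
  wrap: 8069 − 5656 + 3704 = 6117 bp
Sorted largest to smallest: 6117, 1225, 727 bp.

6117, 1225, 727 bp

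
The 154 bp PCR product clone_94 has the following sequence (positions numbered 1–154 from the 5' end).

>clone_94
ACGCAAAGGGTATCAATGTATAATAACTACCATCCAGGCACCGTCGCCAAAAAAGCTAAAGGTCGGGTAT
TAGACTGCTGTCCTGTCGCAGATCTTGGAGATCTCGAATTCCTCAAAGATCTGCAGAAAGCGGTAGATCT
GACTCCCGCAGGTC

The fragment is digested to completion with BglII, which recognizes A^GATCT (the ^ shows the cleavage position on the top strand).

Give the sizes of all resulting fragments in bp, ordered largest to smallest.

BglII sites (AGATCT) start at positions 90, 99, 117, 135.
BglII cuts after the first base of each site, so after positions 90, 99, 117, 135.
Linear molecule, 4 cuts → 5 fragments:
  1–90 → 90 bp
  91–99 → 9 bp
  100–117 → 18 bp
  118–135 → 18 bp
  136–154 → 19 bp
Sorted largest to smallest: 90, 19, 18, 18, 9 bp.

90, 19, 18, 18, 9 bp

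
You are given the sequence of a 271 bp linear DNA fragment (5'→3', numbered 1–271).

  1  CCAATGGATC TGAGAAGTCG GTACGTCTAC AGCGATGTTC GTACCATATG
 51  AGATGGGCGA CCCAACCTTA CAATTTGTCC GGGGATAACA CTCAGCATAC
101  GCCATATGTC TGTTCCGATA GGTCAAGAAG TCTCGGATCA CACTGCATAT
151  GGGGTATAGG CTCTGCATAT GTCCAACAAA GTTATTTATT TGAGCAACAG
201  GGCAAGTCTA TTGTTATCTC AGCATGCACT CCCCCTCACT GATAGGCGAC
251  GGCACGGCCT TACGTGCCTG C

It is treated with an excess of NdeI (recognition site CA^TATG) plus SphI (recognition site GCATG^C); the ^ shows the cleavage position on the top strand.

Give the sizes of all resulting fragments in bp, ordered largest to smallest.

NdeI sites (CATATG) start at positions 45, 103, 146, 166.
NdeI cuts after base 2 of each site, so after positions 46, 104, 147, 167.
The SphI site (GCATGC) starts at position 222.
SphI cuts after base 5 of each site (before the last base), so after position 226.
Combined cut positions: 46, 104, 147, 167, 226.
Linear molecule, 5 cuts → 6 fragments:
  1–46 → 46 bp
  47–104 → 58 bp
  105–147 → 43 bp
  148–167 → 20 bp
  168–226 → 59 bp
  227–271 → 45 bp
Sorted largest to smallest: 59, 58, 46, 45, 43, 20 bp.

59, 58, 46, 45, 43, 20 bp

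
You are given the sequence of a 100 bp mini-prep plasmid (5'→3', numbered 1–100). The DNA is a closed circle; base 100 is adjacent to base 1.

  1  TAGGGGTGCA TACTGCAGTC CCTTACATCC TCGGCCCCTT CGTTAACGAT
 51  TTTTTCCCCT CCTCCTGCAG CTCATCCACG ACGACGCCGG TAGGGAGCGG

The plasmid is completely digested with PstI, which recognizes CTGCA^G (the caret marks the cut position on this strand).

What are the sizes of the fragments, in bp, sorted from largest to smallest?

PstI sites (CTGCAG) start at positions 13, 65.
PstI cuts after base 5 of each site (before the last base), so after positions 17, 69.
Circular molecule, 2 cuts → 2 fragments:
  18–69 → 52 bp
  70–100 then 1–17 → 31 + 17 = 48 bp
Sorted largest to smallest: 52, 48 bp.

52, 48 bp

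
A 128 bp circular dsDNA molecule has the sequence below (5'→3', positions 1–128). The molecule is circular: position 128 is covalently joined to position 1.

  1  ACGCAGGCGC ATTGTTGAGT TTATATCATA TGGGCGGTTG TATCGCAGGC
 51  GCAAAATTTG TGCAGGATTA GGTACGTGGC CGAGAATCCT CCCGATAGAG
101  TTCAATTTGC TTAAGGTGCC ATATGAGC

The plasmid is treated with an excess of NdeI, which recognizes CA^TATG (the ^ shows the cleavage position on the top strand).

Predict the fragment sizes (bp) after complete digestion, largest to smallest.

93, 35 bp

NdeI sites (CATATG) start at positions 27, 120.
NdeI cuts after base 2 of each site, so after positions 28, 121.
Circular molecule, 2 cuts → 2 fragments:
  29–121 → 93 bp
  122–128 then 1–28 → 7 + 28 = 35 bp
Sorted largest to smallest: 93, 35 bp.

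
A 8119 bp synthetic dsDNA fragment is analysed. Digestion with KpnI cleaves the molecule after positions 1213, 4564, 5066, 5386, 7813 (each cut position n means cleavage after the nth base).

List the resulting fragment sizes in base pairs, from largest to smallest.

Linear molecule, 5 cuts → 6 fragments:
  1213 − 0 = 1213 bp
  4564 − 1213 = 3351 bp
  5066 − 4564 = 502 bp
  5386 − 5066 = 320 bp
  7813 − 5386 = 2427 bp
  8119 − 7813 = 306 bp
Sorted largest to smallest: 3351, 2427, 1213, 502, 320, 306 bp.

3351, 2427, 1213, 502, 320, 306 bp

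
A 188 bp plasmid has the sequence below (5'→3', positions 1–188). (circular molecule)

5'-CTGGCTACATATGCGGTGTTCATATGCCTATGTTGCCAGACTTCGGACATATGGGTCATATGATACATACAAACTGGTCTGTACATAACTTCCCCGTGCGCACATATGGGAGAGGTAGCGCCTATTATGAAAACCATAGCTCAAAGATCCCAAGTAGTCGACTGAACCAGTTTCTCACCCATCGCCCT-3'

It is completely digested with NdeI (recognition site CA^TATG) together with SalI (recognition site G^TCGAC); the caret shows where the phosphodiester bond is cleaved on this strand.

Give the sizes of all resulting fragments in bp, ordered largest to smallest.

53, 46, 40, 27, 13, 9 bp

NdeI sites (CATATG) start at positions 8, 21, 48, 57, 103.
NdeI cuts after base 2 of each site, so after positions 9, 22, 49, 58, 104.
The SalI site (GTCGAC) starts at position 157.
SalI cuts after the first base of each site, so after position 157.
Combined cut positions: 9, 22, 49, 58, 104, 157.
Circular molecule, 6 cuts → 6 fragments:
  10–22 → 13 bp
  23–49 → 27 bp
  50–58 → 9 bp
  59–104 → 46 bp
  105–157 → 53 bp
  158–188 then 1–9 → 31 + 9 = 40 bp
Sorted largest to smallest: 53, 46, 40, 27, 13, 9 bp.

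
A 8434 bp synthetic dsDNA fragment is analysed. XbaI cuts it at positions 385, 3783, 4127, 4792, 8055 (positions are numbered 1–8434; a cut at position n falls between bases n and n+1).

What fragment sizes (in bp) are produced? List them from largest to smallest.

Linear molecule, 5 cuts → 6 fragments:
  385 − 0 = 385 bp
  3783 − 385 = 3398 bp
  4127 − 3783 = 344 bp
  4792 − 4127 = 665 bp
  8055 − 4792 = 3263 bp
  8434 − 8055 = 379 bp
Sorted largest to smallest: 3398, 3263, 665, 385, 379, 344 bp.

3398, 3263, 665, 385, 379, 344 bp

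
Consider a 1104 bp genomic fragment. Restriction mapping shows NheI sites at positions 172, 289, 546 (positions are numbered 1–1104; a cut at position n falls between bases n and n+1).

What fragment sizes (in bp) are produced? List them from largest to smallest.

558, 257, 172, 117 bp

Linear molecule, 3 cuts → 4 fragments:
  172 − 0 = 172 bp
  289 − 172 = 117 bp
  546 − 289 = 257 bp
  1104 − 546 = 558 bp
Sorted largest to smallest: 558, 257, 172, 117 bp.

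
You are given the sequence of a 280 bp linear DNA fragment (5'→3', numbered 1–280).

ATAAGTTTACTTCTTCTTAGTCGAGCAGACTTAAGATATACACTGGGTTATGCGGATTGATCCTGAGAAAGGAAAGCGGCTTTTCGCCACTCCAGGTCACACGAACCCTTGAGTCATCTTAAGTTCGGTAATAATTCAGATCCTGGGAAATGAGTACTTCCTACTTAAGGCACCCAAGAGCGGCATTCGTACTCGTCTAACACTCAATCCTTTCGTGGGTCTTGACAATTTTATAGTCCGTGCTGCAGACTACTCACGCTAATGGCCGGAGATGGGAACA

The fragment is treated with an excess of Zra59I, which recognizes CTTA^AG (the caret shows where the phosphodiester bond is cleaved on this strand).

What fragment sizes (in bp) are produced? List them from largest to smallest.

Zra59I sites (CTTAAG) start at positions 30, 118, 164.
Zra59I cuts after base 4 of each site, so after positions 33, 121, 167.
Linear molecule, 3 cuts → 4 fragments:
  1–33 → 33 bp
  34–121 → 88 bp
  122–167 → 46 bp
  168–280 → 113 bp
Sorted largest to smallest: 113, 88, 46, 33 bp.

113, 88, 46, 33 bp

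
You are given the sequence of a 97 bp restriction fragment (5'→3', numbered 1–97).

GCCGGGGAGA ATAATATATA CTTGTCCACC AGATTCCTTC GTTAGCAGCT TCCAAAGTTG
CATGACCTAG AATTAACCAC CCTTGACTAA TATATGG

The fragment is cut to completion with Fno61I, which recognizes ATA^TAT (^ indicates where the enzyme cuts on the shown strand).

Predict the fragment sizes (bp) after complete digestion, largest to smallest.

76, 16, 5 bp

Fno61I sites (ATATAT) start at positions 14, 90.
Fno61I cuts after base 3 of each site, so after positions 16, 92.
Linear molecule, 2 cuts → 3 fragments:
  1–16 → 16 bp
  17–92 → 76 bp
  93–97 → 5 bp
Sorted largest to smallest: 76, 16, 5 bp.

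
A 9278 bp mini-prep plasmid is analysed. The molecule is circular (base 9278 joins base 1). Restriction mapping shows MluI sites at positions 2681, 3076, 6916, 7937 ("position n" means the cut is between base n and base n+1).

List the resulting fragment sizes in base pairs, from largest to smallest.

Circular molecule, 4 cuts → 4 fragments:
  3076 − 2681 = 395 bp
  6916 − 3076 = 3840 bp
  7937 − 6916 = 1021 bp
  wrap: 9278 − 7937 + 2681 = 4022 bp
Sorted largest to smallest: 4022, 3840, 1021, 395 bp.

4022, 3840, 1021, 395 bp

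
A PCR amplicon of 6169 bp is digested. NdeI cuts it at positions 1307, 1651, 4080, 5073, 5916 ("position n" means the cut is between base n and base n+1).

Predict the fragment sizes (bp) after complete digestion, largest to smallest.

Linear molecule, 5 cuts → 6 fragments:
  1307 − 0 = 1307 bp
  1651 − 1307 = 344 bp
  4080 − 1651 = 2429 bp
  5073 − 4080 = 993 bp
  5916 − 5073 = 843 bp
  6169 − 5916 = 253 bp
Sorted largest to smallest: 2429, 1307, 993, 843, 344, 253 bp.

2429, 1307, 993, 843, 344, 253 bp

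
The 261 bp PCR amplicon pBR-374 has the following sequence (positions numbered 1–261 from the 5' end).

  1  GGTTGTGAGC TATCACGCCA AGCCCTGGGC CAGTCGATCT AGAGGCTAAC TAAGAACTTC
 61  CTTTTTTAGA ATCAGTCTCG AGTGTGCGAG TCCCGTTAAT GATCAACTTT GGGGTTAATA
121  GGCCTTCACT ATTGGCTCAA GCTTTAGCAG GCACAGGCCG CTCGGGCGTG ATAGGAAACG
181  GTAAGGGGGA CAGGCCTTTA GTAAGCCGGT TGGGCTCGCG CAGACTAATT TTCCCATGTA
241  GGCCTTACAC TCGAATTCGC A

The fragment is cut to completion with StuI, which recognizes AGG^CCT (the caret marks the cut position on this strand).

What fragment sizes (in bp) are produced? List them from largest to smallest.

122, 72, 48, 19 bp

StuI sites (AGGCCT) start at positions 120, 192, 240.
StuI cuts after base 3 of each site, so after positions 122, 194, 242.
Linear molecule, 3 cuts → 4 fragments:
  1–122 → 122 bp
  123–194 → 72 bp
  195–242 → 48 bp
  243–261 → 19 bp
Sorted largest to smallest: 122, 72, 48, 19 bp.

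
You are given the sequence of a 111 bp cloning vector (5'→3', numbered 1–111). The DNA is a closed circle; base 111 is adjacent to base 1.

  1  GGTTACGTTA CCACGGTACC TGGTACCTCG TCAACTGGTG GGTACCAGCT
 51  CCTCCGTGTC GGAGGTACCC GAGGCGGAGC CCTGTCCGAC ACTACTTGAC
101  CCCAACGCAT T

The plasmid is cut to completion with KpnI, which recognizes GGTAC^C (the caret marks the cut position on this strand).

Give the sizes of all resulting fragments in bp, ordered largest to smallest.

KpnI sites (GGTACC) start at positions 15, 22, 41, 64.
KpnI cuts after base 5 of each site (before the last base), so after positions 19, 26, 45, 68.
Circular molecule, 4 cuts → 4 fragments:
  20–26 → 7 bp
  27–45 → 19 bp
  46–68 → 23 bp
  69–111 then 1–19 → 43 + 19 = 62 bp
Sorted largest to smallest: 62, 23, 19, 7 bp.

62, 23, 19, 7 bp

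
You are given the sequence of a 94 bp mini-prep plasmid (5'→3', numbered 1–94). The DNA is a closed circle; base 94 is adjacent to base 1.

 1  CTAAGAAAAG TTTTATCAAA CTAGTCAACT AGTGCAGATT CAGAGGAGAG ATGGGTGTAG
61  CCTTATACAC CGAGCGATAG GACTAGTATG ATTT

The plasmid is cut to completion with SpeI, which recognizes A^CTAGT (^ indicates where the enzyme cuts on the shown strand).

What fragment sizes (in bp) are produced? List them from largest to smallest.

SpeI sites (ACTAGT) start at positions 20, 28, 82.
SpeI cuts after the first base of each site, so after positions 20, 28, 82.
Circular molecule, 3 cuts → 3 fragments:
  21–28 → 8 bp
  29–82 → 54 bp
  83–94 then 1–20 → 12 + 20 = 32 bp
Sorted largest to smallest: 54, 32, 8 bp.

54, 32, 8 bp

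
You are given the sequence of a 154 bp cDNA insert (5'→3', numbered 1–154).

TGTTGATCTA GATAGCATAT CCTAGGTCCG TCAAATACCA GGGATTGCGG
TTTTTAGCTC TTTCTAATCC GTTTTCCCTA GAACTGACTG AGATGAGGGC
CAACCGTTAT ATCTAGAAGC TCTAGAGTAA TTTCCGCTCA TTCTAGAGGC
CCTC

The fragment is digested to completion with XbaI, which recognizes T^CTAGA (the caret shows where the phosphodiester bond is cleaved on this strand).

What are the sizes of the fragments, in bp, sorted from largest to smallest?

XbaI sites (TCTAGA) start at positions 7, 112, 121, 142.
XbaI cuts after the first base of each site, so after positions 7, 112, 121, 142.
Linear molecule, 4 cuts → 5 fragments:
  1–7 → 7 bp
  8–112 → 105 bp
  113–121 → 9 bp
  122–142 → 21 bp
  143–154 → 12 bp
Sorted largest to smallest: 105, 21, 12, 9, 7 bp.

105, 21, 12, 9, 7 bp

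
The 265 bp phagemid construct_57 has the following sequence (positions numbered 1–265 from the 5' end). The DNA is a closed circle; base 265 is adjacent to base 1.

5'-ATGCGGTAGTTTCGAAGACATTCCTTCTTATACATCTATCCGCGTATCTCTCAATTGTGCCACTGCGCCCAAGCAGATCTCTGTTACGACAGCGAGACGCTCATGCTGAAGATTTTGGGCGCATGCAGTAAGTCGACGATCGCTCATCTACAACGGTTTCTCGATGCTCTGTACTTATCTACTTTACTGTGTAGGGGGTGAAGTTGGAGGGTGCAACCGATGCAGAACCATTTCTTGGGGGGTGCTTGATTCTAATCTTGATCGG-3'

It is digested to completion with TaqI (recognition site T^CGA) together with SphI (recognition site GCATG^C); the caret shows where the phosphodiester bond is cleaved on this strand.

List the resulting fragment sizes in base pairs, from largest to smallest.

116, 113, 28, 8 bp

TaqI sites (TCGA) start at positions 12, 133, 161.
TaqI cuts after the first base of each site, so after positions 12, 133, 161.
The SphI site (GCATGC) starts at position 121.
SphI cuts after base 5 of each site (before the last base), so after position 125.
Combined cut positions: 12, 125, 133, 161.
Circular molecule, 4 cuts → 4 fragments:
  13–125 → 113 bp
  126–133 → 8 bp
  134–161 → 28 bp
  162–265 then 1–12 → 104 + 12 = 116 bp
Sorted largest to smallest: 116, 113, 28, 8 bp.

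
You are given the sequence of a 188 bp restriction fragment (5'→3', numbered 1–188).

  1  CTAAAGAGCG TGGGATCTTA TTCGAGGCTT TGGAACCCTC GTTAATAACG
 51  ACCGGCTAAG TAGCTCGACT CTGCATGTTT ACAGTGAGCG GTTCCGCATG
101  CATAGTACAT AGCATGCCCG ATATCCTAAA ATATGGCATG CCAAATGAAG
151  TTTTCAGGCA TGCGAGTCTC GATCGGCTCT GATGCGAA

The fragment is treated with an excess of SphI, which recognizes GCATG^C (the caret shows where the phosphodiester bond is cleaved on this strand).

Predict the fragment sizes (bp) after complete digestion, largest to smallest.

SphI sites (GCATGC) start at positions 96, 112, 136, 158.
SphI cuts after base 5 of each site (before the last base), so after positions 100, 116, 140, 162.
Linear molecule, 4 cuts → 5 fragments:
  1–100 → 100 bp
  101–116 → 16 bp
  117–140 → 24 bp
  141–162 → 22 bp
  163–188 → 26 bp
Sorted largest to smallest: 100, 26, 24, 22, 16 bp.

100, 26, 24, 22, 16 bp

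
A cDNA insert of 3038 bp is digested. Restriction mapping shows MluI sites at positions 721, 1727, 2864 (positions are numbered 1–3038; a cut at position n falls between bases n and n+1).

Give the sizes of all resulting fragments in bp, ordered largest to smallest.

1137, 1006, 721, 174 bp

Linear molecule, 3 cuts → 4 fragments:
  721 − 0 = 721 bp
  1727 − 721 = 1006 bp
  2864 − 1727 = 1137 bp
  3038 − 2864 = 174 bp
Sorted largest to smallest: 1137, 1006, 721, 174 bp.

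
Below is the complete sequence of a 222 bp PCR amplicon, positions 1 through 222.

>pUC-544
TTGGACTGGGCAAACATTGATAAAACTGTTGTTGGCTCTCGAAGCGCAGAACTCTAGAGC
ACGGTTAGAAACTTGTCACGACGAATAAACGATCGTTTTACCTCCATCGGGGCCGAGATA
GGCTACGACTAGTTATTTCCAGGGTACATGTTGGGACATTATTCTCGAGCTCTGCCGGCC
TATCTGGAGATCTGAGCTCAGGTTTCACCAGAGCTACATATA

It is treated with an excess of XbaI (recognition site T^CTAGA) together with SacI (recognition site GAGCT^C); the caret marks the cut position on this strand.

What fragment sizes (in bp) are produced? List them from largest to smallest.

118, 53, 27, 24 bp

The XbaI site (TCTAGA) starts at position 53.
XbaI cuts after the first base of each site, so after position 53.
SacI sites (GAGCTC) start at positions 167, 194.
SacI cuts after base 5 of each site (before the last base), so after positions 171, 198.
Combined cut positions: 53, 171, 198.
Linear molecule, 3 cuts → 4 fragments:
  1–53 → 53 bp
  54–171 → 118 bp
  172–198 → 27 bp
  199–222 → 24 bp
Sorted largest to smallest: 118, 53, 27, 24 bp.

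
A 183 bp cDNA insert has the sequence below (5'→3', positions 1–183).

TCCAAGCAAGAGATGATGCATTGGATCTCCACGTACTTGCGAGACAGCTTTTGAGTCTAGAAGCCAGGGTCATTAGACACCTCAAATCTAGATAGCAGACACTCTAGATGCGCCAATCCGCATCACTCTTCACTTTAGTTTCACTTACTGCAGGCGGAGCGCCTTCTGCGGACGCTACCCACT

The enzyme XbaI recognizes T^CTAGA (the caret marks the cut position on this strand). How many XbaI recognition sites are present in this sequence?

3

TCTAGA occurs starting at positions 56, 87, 103.
XbaI cuts at 3 sites.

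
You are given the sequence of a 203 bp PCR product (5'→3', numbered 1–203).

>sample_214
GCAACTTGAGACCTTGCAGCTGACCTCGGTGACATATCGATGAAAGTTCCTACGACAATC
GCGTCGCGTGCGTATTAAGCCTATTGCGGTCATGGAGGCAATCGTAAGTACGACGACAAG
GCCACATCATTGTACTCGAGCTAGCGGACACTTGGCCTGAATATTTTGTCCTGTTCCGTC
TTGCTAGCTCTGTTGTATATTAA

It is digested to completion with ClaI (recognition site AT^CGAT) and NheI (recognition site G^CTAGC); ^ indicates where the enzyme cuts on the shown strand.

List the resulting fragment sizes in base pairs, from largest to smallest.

The ClaI site (ATCGAT) starts at position 36.
ClaI cuts after base 2 of each site, so after position 37.
NheI sites (GCTAGC) start at positions 140, 183.
NheI cuts after the first base of each site, so after positions 140, 183.
Combined cut positions: 37, 140, 183.
Linear molecule, 3 cuts → 4 fragments:
  1–37 → 37 bp
  38–140 → 103 bp
  141–183 → 43 bp
  184–203 → 20 bp
Sorted largest to smallest: 103, 43, 37, 20 bp.

103, 43, 37, 20 bp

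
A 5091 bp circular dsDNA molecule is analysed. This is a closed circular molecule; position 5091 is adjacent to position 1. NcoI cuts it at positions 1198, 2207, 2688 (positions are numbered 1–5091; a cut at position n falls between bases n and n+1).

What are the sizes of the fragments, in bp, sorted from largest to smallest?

3601, 1009, 481 bp

Circular molecule, 3 cuts → 3 fragments:
  2207 − 1198 = 1009 bp
  2688 − 2207 = 481 bp
  wrap: 5091 − 2688 + 1198 = 3601 bp
Sorted largest to smallest: 3601, 1009, 481 bp.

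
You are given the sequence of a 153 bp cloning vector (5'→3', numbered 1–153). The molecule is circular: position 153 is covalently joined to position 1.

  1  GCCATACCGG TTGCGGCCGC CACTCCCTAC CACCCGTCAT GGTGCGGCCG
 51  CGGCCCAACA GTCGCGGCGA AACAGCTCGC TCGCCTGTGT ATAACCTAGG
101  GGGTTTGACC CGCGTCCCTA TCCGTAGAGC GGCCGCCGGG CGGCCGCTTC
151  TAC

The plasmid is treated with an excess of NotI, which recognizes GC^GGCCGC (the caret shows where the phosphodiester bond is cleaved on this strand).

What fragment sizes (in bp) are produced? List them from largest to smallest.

NotI sites (GCGGCCGC) start at positions 13, 44, 129, 140.
NotI cuts after base 2 of each site, so after positions 14, 45, 130, 141.
Circular molecule, 4 cuts → 4 fragments:
  15–45 → 31 bp
  46–130 → 85 bp
  131–141 → 11 bp
  142–153 then 1–14 → 12 + 14 = 26 bp
Sorted largest to smallest: 85, 31, 26, 11 bp.

85, 31, 26, 11 bp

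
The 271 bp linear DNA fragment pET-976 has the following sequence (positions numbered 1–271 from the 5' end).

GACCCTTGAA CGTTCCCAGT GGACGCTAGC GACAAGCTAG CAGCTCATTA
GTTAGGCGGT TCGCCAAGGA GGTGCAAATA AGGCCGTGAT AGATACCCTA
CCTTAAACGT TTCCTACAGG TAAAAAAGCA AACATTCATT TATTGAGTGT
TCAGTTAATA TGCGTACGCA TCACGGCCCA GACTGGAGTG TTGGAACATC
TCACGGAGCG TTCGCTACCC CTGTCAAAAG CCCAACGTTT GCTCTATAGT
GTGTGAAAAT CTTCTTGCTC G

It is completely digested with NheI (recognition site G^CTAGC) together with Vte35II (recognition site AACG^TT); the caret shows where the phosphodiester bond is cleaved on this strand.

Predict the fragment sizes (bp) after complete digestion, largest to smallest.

NheI sites (GCTAGC) start at positions 25, 36.
NheI cuts after the first base of each site, so after positions 25, 36.
Vte35II sites (AACGTT) start at positions 9, 106, 234.
Vte35II cuts after base 4 of each site, so after positions 12, 109, 237.
Combined cut positions: 12, 25, 36, 109, 237.
Linear molecule, 5 cuts → 6 fragments:
  1–12 → 12 bp
  13–25 → 13 bp
  26–36 → 11 bp
  37–109 → 73 bp
  110–237 → 128 bp
  238–271 → 34 bp
Sorted largest to smallest: 128, 73, 34, 13, 12, 11 bp.

128, 73, 34, 13, 12, 11 bp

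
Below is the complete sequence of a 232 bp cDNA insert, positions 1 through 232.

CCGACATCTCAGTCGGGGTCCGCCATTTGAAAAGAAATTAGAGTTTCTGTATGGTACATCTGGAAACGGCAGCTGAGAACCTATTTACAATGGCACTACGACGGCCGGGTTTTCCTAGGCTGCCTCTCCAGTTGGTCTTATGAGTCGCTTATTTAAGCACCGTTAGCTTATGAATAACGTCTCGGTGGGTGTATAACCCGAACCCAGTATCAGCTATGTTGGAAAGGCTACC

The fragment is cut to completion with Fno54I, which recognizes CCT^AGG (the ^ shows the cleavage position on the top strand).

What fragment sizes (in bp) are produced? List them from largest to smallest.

The Fno54I site (CCTAGG) starts at position 114.
Fno54I cuts after base 3 of each site, so after position 116.
Linear molecule, 1 cut → 2 fragments:
  1–116 → 116 bp
  117–232 → 116 bp
Sorted largest to smallest: 116, 116 bp.

116, 116 bp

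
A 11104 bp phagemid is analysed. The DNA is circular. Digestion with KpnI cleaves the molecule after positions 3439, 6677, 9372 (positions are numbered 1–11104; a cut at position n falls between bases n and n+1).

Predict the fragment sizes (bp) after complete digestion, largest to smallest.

5171, 3238, 2695 bp

Circular molecule, 3 cuts → 3 fragments:
  6677 − 3439 = 3238 bp
  9372 − 6677 = 2695 bp
  wrap: 11104 − 9372 + 3439 = 5171 bp
Sorted largest to smallest: 5171, 3238, 2695 bp.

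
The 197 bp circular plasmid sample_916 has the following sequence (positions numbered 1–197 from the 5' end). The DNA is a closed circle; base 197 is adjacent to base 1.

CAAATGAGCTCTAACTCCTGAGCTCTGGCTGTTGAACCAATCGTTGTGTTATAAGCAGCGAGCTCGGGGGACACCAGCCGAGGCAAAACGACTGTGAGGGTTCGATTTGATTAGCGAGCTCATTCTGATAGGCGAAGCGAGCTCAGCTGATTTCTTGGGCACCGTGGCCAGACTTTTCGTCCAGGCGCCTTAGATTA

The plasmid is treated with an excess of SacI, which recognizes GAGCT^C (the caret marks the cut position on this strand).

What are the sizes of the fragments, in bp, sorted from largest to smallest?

SacI sites (GAGCTC) start at positions 6, 20, 60, 116, 139.
SacI cuts after base 5 of each site (before the last base), so after positions 10, 24, 64, 120, 143.
Circular molecule, 5 cuts → 5 fragments:
  11–24 → 14 bp
  25–64 → 40 bp
  65–120 → 56 bp
  121–143 → 23 bp
  144–197 then 1–10 → 54 + 10 = 64 bp
Sorted largest to smallest: 64, 56, 40, 23, 14 bp.

64, 56, 40, 23, 14 bp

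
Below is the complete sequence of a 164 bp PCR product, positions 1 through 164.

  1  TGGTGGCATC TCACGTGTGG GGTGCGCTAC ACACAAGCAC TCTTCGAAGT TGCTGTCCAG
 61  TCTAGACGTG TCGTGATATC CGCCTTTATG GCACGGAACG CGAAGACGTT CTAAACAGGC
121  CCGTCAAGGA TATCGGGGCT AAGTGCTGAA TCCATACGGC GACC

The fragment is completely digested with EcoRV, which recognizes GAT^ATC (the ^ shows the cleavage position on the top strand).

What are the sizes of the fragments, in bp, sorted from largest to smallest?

77, 54, 33 bp

EcoRV sites (GATATC) start at positions 75, 129.
EcoRV cuts after base 3 of each site, so after positions 77, 131.
Linear molecule, 2 cuts → 3 fragments:
  1–77 → 77 bp
  78–131 → 54 bp
  132–164 → 33 bp
Sorted largest to smallest: 77, 54, 33 bp.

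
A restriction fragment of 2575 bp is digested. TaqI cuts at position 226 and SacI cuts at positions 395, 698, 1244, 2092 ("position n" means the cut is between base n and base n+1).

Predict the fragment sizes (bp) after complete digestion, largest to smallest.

Combined cut positions (sorted): 226, 395, 698, 1244, 2092.
Linear molecule, 5 cuts → 6 fragments:
  226 − 0 = 226 bp
  395 − 226 = 169 bp
  698 − 395 = 303 bp
  1244 − 698 = 546 bp
  2092 − 1244 = 848 bp
  2575 − 2092 = 483 bp
Sorted largest to smallest: 848, 546, 483, 303, 226, 169 bp.

848, 546, 483, 303, 226, 169 bp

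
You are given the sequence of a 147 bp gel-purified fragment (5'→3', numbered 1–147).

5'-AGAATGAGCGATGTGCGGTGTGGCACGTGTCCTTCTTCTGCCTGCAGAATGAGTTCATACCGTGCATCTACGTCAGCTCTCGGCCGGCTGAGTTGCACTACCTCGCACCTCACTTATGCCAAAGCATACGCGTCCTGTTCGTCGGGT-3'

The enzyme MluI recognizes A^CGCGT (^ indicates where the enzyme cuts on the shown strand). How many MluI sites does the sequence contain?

1

ACGCGT occurs starting at position 128.
MluI cuts at 1 site.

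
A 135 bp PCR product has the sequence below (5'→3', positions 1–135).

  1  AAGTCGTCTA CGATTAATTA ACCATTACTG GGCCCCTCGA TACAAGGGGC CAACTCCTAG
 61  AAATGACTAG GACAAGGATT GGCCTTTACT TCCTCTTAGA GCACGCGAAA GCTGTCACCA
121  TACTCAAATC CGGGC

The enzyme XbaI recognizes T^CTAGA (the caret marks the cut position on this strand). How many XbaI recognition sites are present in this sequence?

0

No occurrence of TCTAGA is present in the sequence.
XbaI does not cut: 0 sites.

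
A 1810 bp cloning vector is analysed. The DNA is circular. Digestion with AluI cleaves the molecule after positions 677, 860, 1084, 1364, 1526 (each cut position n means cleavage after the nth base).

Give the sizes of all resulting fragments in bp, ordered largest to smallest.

961, 280, 224, 183, 162 bp

Circular molecule, 5 cuts → 5 fragments:
  860 − 677 = 183 bp
  1084 − 860 = 224 bp
  1364 − 1084 = 280 bp
  1526 − 1364 = 162 bp
  wrap: 1810 − 1526 + 677 = 961 bp
Sorted largest to smallest: 961, 280, 224, 183, 162 bp.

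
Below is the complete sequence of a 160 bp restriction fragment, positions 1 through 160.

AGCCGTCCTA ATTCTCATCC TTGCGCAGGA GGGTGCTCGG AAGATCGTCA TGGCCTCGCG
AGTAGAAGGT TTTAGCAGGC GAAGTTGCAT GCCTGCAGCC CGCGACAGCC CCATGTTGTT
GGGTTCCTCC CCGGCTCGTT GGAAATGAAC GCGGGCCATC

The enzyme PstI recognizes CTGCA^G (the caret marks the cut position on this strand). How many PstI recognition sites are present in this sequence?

CTGCAG occurs starting at position 93.
PstI cuts at 1 site.

1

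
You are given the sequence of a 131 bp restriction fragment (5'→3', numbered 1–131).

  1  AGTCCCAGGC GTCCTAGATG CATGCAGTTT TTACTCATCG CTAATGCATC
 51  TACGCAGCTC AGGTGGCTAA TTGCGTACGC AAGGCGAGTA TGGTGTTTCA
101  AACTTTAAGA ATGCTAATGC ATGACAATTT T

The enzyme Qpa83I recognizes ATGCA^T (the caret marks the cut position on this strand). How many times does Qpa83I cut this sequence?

3

ATGCAT occurs starting at positions 18, 44, 117.
Qpa83I cuts at 3 sites.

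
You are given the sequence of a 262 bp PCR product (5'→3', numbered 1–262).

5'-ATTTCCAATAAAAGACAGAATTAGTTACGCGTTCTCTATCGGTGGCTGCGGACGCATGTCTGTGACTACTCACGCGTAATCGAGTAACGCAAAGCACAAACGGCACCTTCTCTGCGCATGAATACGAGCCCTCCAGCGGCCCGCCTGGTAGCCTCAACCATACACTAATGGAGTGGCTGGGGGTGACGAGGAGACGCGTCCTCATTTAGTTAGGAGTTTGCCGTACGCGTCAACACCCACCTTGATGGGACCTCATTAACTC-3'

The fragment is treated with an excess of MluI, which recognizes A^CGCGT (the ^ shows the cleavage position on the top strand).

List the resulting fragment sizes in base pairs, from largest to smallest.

122, 45, 37, 31, 27 bp

MluI sites (ACGCGT) start at positions 27, 72, 194, 225.
MluI cuts after the first base of each site, so after positions 27, 72, 194, 225.
Linear molecule, 4 cuts → 5 fragments:
  1–27 → 27 bp
  28–72 → 45 bp
  73–194 → 122 bp
  195–225 → 31 bp
  226–262 → 37 bp
Sorted largest to smallest: 122, 45, 37, 31, 27 bp.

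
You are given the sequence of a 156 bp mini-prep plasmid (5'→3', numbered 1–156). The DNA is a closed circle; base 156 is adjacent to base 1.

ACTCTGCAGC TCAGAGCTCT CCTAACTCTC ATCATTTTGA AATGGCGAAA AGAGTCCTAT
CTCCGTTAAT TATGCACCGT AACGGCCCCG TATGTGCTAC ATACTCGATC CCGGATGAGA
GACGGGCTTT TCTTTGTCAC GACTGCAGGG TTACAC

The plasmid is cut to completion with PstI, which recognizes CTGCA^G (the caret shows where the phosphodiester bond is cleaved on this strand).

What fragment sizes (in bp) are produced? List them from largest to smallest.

PstI sites (CTGCAG) start at positions 4, 143.
PstI cuts after base 5 of each site (before the last base), so after positions 8, 147.
Circular molecule, 2 cuts → 2 fragments:
  9–147 → 139 bp
  148–156 then 1–8 → 9 + 8 = 17 bp
Sorted largest to smallest: 139, 17 bp.

139, 17 bp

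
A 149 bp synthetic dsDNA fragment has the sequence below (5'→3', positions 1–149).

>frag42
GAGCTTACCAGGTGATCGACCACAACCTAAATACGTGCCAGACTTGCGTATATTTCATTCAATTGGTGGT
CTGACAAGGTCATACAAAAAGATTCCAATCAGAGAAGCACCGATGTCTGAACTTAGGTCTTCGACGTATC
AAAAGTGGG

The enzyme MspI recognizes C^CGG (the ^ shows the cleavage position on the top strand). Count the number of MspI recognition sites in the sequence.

0

No occurrence of CCGG is present in the sequence.
MspI does not cut: 0 sites.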